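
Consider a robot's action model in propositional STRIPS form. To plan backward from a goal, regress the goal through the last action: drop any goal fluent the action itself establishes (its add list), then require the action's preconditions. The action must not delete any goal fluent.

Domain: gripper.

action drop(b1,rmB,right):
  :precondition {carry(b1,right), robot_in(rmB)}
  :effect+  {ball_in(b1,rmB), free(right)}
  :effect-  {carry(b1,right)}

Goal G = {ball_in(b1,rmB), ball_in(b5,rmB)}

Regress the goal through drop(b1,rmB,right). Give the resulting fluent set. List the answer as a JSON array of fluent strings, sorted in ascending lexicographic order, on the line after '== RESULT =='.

Compute (G \ add) ∪ pre:
  G ∩ del = {}  (empty — regression defined)
  G \ add = {ball_in(b1,rmB), ball_in(b5,rmB)} \ {ball_in(b1,rmB), free(right)} = {ball_in(b5,rmB)}
  ∪ pre   = {ball_in(b5,rmB)} ∪ {carry(b1,right), robot_in(rmB)}
          = {ball_in(b5,rmB), carry(b1,right), robot_in(rmB)}

== RESULT ==
["ball_in(b5,rmB)", "carry(b1,right)", "robot_in(rmB)"]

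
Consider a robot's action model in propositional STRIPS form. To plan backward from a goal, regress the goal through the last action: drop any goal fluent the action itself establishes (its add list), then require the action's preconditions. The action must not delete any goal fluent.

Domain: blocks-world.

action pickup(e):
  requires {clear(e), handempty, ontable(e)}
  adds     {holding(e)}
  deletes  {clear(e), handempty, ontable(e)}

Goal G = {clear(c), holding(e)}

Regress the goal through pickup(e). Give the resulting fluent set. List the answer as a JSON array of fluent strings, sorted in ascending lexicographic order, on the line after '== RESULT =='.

Regress:
  G ∩ del = {}  (empty — regression defined)
  G \ add = {clear(c), holding(e)} \ {holding(e)} = {clear(c)}
  ∪ pre   = {clear(c)} ∪ {clear(e), handempty, ontable(e)}
          = {clear(c), clear(e), handempty, ontable(e)}

== RESULT ==
["clear(c)", "clear(e)", "handempty", "ontable(e)"]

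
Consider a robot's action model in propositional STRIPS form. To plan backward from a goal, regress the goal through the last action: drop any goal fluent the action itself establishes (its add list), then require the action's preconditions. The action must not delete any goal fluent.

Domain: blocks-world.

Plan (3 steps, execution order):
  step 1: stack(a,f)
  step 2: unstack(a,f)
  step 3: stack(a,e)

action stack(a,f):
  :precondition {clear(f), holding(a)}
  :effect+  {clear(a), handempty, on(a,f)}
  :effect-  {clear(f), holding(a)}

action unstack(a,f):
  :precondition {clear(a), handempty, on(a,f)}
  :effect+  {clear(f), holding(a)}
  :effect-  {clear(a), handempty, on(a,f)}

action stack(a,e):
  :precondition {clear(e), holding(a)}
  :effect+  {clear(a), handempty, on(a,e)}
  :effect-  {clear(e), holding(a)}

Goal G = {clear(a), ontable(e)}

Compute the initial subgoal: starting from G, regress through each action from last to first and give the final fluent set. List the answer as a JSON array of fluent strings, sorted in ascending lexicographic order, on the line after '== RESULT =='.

Regress step by step:
  through step 3 (stack(a,e)): drop {clear(a)}, keep {ontable(e)}, require {clear(e), holding(a)}
    → {clear(e), holding(a), ontable(e)}
  through step 2 (unstack(a,f)): drop {holding(a)}, keep {clear(e), ontable(e)}, require {clear(a), handempty, on(a,f)}
    → {clear(a), clear(e), handempty, on(a,f), ontable(e)}
  through step 1 (stack(a,f)): drop {clear(a), handempty, on(a,f)}, keep {clear(e), ontable(e)}, require {clear(f), holding(a)}
    → {clear(e), clear(f), holding(a), ontable(e)}

== RESULT ==
["clear(e)", "clear(f)", "holding(a)", "ontable(e)"]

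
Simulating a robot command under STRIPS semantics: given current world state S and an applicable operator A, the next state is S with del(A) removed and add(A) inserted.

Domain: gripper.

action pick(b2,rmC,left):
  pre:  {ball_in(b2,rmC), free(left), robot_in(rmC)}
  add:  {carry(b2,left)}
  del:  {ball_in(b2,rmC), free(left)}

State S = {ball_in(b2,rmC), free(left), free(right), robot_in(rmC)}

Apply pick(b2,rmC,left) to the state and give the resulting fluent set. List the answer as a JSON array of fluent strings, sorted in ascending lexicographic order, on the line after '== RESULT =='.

Compute (S \ del) ∪ add:
  pre ⊆ S: {ball_in(b2,rmC), free(left), robot_in(rmC)} ⊆ S  — applicable
  S \ del = {free(right), robot_in(rmC)}
  ∪ add   = {carry(b2,left), free(right), robot_in(rmC)}

== RESULT ==
["carry(b2,left)", "free(right)", "robot_in(rmC)"]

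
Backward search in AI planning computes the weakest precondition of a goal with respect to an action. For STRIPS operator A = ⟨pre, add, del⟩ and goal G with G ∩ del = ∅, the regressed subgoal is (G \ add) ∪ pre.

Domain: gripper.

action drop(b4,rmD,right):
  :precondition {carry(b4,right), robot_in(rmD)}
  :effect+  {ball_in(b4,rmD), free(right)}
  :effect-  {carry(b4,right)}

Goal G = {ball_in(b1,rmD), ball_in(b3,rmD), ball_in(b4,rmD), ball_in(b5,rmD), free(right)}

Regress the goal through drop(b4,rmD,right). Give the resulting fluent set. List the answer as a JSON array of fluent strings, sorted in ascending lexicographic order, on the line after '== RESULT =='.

Compute (G \ add) ∪ pre:
  G ∩ del = {}  (empty — regression defined)
  G \ add = {ball_in(b1,rmD), ball_in(b3,rmD), ball_in(b4,rmD), ball_in(b5,rmD), free(right)} \ {ball_in(b4,rmD), free(right)} = {ball_in(b1,rmD), ball_in(b3,rmD), ball_in(b5,rmD)}
  ∪ pre   = {ball_in(b1,rmD), ball_in(b3,rmD), ball_in(b5,rmD)} ∪ {carry(b4,right), robot_in(rmD)}
          = {ball_in(b1,rmD), ball_in(b3,rmD), ball_in(b5,rmD), carry(b4,right), robot_in(rmD)}

== RESULT ==
["ball_in(b1,rmD)", "ball_in(b3,rmD)", "ball_in(b5,rmD)", "carry(b4,right)", "robot_in(rmD)"]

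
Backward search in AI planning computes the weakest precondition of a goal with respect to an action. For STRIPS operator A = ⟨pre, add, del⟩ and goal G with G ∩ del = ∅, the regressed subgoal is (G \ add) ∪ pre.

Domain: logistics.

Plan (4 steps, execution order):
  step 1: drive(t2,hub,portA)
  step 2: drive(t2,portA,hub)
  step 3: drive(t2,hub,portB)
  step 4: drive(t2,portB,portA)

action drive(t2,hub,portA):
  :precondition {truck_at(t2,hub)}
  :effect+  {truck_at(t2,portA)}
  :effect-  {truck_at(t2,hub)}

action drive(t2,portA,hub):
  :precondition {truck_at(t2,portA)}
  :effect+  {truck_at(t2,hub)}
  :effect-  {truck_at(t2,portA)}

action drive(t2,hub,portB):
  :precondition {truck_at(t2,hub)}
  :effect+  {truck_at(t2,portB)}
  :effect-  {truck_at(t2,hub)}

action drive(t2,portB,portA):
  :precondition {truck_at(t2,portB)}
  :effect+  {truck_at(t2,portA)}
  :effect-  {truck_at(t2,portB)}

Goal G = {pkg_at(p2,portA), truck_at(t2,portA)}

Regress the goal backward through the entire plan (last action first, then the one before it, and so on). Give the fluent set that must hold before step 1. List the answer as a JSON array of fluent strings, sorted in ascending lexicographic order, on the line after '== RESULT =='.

Work backward from the goal:
  through step 4 (drive(t2,portB,portA)): drop {truck_at(t2,portA)}, keep {pkg_at(p2,portA)}, require {truck_at(t2,portB)}
    → {pkg_at(p2,portA), truck_at(t2,portB)}
  through step 3 (drive(t2,hub,portB)): drop {truck_at(t2,portB)}, keep {pkg_at(p2,portA)}, require {truck_at(t2,hub)}
    → {pkg_at(p2,portA), truck_at(t2,hub)}
  through step 2 (drive(t2,portA,hub)): drop {truck_at(t2,hub)}, keep {pkg_at(p2,portA)}, require {truck_at(t2,portA)}
    → {pkg_at(p2,portA), truck_at(t2,portA)}
  through step 1 (drive(t2,hub,portA)): drop {truck_at(t2,portA)}, keep {pkg_at(p2,portA)}, require {truck_at(t2,hub)}
    → {pkg_at(p2,portA), truck_at(t2,hub)}

== RESULT ==
["pkg_at(p2,portA)", "truck_at(t2,hub)"]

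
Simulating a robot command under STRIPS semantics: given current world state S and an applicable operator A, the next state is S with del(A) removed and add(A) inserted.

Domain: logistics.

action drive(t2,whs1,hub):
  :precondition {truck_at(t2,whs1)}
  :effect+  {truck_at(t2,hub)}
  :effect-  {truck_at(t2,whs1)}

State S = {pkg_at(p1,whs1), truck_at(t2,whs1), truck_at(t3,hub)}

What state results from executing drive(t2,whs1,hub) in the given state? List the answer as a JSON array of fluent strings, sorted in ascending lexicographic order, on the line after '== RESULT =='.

Compute (S \ del) ∪ add:
  pre ⊆ S: {truck_at(t2,whs1)} ⊆ S  — applicable
  S \ del = {pkg_at(p1,whs1), truck_at(t3,hub)}
  ∪ add   = {pkg_at(p1,whs1), truck_at(t2,hub), truck_at(t3,hub)}

== RESULT ==
["pkg_at(p1,whs1)", "truck_at(t2,hub)", "truck_at(t3,hub)"]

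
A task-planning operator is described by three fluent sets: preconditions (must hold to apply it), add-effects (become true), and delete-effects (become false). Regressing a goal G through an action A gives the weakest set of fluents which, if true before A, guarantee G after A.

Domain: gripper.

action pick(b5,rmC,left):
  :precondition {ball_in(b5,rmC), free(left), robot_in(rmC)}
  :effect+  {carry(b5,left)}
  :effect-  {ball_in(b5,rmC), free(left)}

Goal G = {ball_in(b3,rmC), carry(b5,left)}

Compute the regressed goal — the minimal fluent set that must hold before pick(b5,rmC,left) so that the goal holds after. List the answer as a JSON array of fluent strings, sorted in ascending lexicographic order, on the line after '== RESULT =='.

Regress:
  G ∩ del = {}  (empty — regression defined)
  G \ add = {ball_in(b3,rmC), carry(b5,left)} \ {carry(b5,left)} = {ball_in(b3,rmC)}
  ∪ pre   = {ball_in(b3,rmC)} ∪ {ball_in(b5,rmC), free(left), robot_in(rmC)}
          = {ball_in(b3,rmC), ball_in(b5,rmC), free(left), robot_in(rmC)}

== RESULT ==
["ball_in(b3,rmC)", "ball_in(b5,rmC)", "free(left)", "robot_in(rmC)"]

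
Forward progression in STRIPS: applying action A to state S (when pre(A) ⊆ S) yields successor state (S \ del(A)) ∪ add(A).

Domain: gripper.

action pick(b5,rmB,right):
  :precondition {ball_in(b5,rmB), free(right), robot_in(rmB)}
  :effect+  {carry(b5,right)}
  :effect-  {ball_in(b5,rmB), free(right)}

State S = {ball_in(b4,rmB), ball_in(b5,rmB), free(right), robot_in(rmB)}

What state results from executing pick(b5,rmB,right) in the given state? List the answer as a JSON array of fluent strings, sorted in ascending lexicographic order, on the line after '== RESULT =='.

Compute (S \ del) ∪ add:
  pre ⊆ S: {ball_in(b5,rmB), free(right), robot_in(rmB)} ⊆ S  — applicable
  S \ del = {ball_in(b4,rmB), robot_in(rmB)}
  ∪ add   = {ball_in(b4,rmB), carry(b5,right), robot_in(rmB)}

== RESULT ==
["ball_in(b4,rmB)", "carry(b5,right)", "robot_in(rmB)"]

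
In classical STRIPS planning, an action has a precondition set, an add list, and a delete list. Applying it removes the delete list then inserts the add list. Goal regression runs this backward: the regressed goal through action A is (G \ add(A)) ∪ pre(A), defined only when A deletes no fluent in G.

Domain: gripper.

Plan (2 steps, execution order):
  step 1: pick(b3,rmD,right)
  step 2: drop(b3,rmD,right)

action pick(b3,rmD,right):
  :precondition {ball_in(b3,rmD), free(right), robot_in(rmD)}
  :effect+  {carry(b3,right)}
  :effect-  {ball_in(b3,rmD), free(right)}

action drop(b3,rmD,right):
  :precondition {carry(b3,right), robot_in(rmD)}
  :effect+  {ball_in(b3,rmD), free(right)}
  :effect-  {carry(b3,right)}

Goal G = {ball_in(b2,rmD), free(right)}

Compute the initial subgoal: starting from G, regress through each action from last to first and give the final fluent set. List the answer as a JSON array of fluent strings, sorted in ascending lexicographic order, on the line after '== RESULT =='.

Regress step by step:
  through step 2 (drop(b3,rmD,right)): drop {free(right)}, keep {ball_in(b2,rmD)}, require {carry(b3,right), robot_in(rmD)}
    → {ball_in(b2,rmD), carry(b3,right), robot_in(rmD)}
  through step 1 (pick(b3,rmD,right)): drop {carry(b3,right)}, keep {ball_in(b2,rmD), robot_in(rmD)}, require {ball_in(b3,rmD), free(right), robot_in(rmD)}
    → {ball_in(b2,rmD), ball_in(b3,rmD), free(right), robot_in(rmD)}

== RESULT ==
["ball_in(b2,rmD)", "ball_in(b3,rmD)", "free(right)", "robot_in(rmD)"]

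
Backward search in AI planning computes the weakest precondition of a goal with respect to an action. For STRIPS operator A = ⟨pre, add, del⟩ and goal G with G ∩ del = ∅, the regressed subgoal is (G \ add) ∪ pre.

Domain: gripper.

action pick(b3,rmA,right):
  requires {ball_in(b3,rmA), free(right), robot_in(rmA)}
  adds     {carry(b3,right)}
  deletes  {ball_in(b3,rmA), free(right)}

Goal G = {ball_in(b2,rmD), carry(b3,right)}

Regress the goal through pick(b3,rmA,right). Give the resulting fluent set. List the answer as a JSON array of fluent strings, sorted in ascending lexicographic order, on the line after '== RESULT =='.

Compute (G \ add) ∪ pre:
  G ∩ del = {}  (empty — regression defined)
  G \ add = {ball_in(b2,rmD), carry(b3,right)} \ {carry(b3,right)} = {ball_in(b2,rmD)}
  ∪ pre   = {ball_in(b2,rmD)} ∪ {ball_in(b3,rmA), free(right), robot_in(rmA)}
          = {ball_in(b2,rmD), ball_in(b3,rmA), free(right), robot_in(rmA)}

== RESULT ==
["ball_in(b2,rmD)", "ball_in(b3,rmA)", "free(right)", "robot_in(rmA)"]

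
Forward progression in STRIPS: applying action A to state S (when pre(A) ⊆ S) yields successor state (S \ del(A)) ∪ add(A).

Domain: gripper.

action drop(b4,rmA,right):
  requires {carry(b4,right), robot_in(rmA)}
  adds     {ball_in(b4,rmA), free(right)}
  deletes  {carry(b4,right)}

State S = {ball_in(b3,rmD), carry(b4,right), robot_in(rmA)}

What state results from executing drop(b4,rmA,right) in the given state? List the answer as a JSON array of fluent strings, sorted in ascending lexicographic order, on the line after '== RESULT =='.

Progress:
  pre ⊆ S: {carry(b4,right), robot_in(rmA)} ⊆ S  — applicable
  S \ del = {ball_in(b3,rmD), robot_in(rmA)}
  ∪ add   = {ball_in(b3,rmD), ball_in(b4,rmA), free(right), robot_in(rmA)}

== RESULT ==
["ball_in(b3,rmD)", "ball_in(b4,rmA)", "free(right)", "robot_in(rmA)"]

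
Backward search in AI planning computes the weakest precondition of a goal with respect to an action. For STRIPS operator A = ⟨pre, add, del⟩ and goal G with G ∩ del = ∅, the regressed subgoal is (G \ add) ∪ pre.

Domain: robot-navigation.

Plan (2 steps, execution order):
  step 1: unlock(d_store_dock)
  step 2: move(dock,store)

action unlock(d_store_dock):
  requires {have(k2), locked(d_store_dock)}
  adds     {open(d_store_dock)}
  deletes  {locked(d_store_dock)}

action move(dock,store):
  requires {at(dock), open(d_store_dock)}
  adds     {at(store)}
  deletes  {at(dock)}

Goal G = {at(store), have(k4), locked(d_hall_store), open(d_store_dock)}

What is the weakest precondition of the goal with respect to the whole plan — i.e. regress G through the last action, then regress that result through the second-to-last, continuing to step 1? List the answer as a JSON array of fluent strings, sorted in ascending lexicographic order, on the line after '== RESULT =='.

Work backward from the goal:
  through step 2 (move(dock,store)): drop {at(store)}, keep {have(k4), locked(d_hall_store), open(d_store_dock)}, require {at(dock), open(d_store_dock)}
    → {at(dock), have(k4), locked(d_hall_store), open(d_store_dock)}
  through step 1 (unlock(d_store_dock)): drop {open(d_store_dock)}, keep {at(dock), have(k4), locked(d_hall_store)}, require {have(k2), locked(d_store_dock)}
    → {at(dock), have(k2), have(k4), locked(d_hall_store), locked(d_store_dock)}

== RESULT ==
["at(dock)", "have(k2)", "have(k4)", "locked(d_hall_store)", "locked(d_store_dock)"]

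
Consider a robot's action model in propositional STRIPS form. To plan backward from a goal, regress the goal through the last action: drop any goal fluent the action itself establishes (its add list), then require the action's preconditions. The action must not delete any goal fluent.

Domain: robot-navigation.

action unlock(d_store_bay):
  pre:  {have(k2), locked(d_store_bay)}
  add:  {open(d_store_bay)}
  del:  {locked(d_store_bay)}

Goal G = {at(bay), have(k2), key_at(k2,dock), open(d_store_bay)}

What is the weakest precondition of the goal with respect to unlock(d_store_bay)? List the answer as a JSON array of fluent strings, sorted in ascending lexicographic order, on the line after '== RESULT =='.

Compute (G \ add) ∪ pre:
  G ∩ del = {}  (empty — regression defined)
  G \ add = {at(bay), have(k2), key_at(k2,dock), open(d_store_bay)} \ {open(d_store_bay)} = {at(bay), have(k2), key_at(k2,dock)}
  ∪ pre   = {at(bay), have(k2), key_at(k2,dock)} ∪ {have(k2), locked(d_store_bay)}
          = {at(bay), have(k2), key_at(k2,dock), locked(d_store_bay)}

== RESULT ==
["at(bay)", "have(k2)", "key_at(k2,dock)", "locked(d_store_bay)"]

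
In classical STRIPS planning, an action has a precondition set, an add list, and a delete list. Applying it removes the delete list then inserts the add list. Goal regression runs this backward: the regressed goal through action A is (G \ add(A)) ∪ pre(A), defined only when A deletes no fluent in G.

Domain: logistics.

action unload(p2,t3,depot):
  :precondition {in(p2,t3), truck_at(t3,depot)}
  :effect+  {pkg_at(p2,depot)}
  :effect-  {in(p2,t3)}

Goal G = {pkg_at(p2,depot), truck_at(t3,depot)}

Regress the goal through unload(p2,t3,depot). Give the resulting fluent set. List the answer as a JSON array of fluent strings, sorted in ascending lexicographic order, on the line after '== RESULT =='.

Regress:
  G ∩ del = {}  (empty — regression defined)
  G \ add = {pkg_at(p2,depot), truck_at(t3,depot)} \ {pkg_at(p2,depot)} = {truck_at(t3,depot)}
  ∪ pre   = {truck_at(t3,depot)} ∪ {in(p2,t3), truck_at(t3,depot)}
          = {in(p2,t3), truck_at(t3,depot)}

== RESULT ==
["in(p2,t3)", "truck_at(t3,depot)"]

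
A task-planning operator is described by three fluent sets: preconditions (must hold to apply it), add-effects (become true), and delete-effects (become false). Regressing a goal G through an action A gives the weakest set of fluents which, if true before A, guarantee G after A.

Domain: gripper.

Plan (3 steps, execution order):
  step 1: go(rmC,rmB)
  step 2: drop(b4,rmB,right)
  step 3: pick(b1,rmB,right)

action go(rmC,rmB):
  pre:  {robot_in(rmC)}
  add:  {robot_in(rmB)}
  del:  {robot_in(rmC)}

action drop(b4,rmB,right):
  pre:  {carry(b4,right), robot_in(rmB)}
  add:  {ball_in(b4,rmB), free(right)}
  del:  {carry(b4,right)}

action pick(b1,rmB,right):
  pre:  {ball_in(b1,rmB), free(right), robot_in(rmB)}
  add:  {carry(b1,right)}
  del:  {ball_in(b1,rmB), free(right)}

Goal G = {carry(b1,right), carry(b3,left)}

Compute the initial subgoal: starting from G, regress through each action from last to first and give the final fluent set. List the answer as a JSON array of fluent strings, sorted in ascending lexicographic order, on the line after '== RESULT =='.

Work backward from the goal:
  through step 3 (pick(b1,rmB,right)): drop {carry(b1,right)}, keep {carry(b3,left)}, require {ball_in(b1,rmB), free(right), robot_in(rmB)}
    → {ball_in(b1,rmB), carry(b3,left), free(right), robot_in(rmB)}
  through step 2 (drop(b4,rmB,right)): drop {free(right)}, keep {ball_in(b1,rmB), carry(b3,left), robot_in(rmB)}, require {carry(b4,right), robot_in(rmB)}
    → {ball_in(b1,rmB), carry(b3,left), carry(b4,right), robot_in(rmB)}
  through step 1 (go(rmC,rmB)): drop {robot_in(rmB)}, keep {ball_in(b1,rmB), carry(b3,left), carry(b4,right)}, require {robot_in(rmC)}
    → {ball_in(b1,rmB), carry(b3,left), carry(b4,right), robot_in(rmC)}

== RESULT ==
["ball_in(b1,rmB)", "carry(b3,left)", "carry(b4,right)", "robot_in(rmC)"]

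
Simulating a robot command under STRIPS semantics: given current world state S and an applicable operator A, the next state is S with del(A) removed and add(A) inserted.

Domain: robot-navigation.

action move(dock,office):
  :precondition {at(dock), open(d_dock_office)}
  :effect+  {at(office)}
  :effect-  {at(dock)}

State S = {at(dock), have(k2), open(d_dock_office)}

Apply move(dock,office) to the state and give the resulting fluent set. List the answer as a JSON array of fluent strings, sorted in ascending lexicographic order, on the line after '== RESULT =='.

Compute (S \ del) ∪ add:
  pre ⊆ S: {at(dock), open(d_dock_office)} ⊆ S  — applicable
  S \ del = {have(k2), open(d_dock_office)}
  ∪ add   = {at(office), have(k2), open(d_dock_office)}

== RESULT ==
["at(office)", "have(k2)", "open(d_dock_office)"]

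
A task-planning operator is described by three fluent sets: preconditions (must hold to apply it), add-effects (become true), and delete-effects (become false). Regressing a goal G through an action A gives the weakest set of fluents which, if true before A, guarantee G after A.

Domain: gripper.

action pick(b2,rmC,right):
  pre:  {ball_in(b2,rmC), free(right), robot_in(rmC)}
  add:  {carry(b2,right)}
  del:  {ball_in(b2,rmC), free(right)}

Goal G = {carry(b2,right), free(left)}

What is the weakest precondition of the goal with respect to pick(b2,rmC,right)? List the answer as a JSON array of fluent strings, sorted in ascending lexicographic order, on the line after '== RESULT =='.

Compute (G \ add) ∪ pre:
  G ∩ del = {}  (empty — regression defined)
  G \ add = {carry(b2,right), free(left)} \ {carry(b2,right)} = {free(left)}
  ∪ pre   = {free(left)} ∪ {ball_in(b2,rmC), free(right), robot_in(rmC)}
          = {ball_in(b2,rmC), free(left), free(right), robot_in(rmC)}

== RESULT ==
["ball_in(b2,rmC)", "free(left)", "free(right)", "robot_in(rmC)"]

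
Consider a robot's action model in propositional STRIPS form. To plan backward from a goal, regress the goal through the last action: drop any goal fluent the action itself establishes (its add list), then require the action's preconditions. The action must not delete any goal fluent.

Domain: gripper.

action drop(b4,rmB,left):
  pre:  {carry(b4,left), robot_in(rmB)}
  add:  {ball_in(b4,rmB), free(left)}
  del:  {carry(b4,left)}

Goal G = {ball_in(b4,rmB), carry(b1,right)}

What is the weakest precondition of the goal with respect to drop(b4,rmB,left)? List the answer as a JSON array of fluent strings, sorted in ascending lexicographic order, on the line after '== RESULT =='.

Compute (G \ add) ∪ pre:
  G ∩ del = {}  (empty — regression defined)
  G \ add = {ball_in(b4,rmB), carry(b1,right)} \ {ball_in(b4,rmB), free(left)} = {carry(b1,right)}
  ∪ pre   = {carry(b1,right)} ∪ {carry(b4,left), robot_in(rmB)}
          = {carry(b1,right), carry(b4,left), robot_in(rmB)}

== RESULT ==
["carry(b1,right)", "carry(b4,left)", "robot_in(rmB)"]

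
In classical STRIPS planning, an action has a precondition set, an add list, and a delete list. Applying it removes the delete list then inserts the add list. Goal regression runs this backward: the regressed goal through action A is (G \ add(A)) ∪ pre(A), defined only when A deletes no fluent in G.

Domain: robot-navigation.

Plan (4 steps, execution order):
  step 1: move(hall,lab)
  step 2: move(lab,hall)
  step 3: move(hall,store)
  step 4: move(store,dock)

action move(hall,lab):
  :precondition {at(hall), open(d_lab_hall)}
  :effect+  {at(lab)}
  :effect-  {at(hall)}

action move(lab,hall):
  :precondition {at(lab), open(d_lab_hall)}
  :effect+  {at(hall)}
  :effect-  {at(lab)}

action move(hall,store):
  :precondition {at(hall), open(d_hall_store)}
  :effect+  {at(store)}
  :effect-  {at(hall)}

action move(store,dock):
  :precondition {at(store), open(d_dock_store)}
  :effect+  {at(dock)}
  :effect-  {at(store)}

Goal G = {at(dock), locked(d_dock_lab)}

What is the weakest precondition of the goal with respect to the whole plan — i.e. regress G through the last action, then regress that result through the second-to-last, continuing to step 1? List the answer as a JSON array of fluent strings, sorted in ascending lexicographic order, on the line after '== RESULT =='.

Regress step by step:
  through step 4 (move(store,dock)): drop {at(dock)}, keep {locked(d_dock_lab)}, require {at(store), open(d_dock_store)}
    → {at(store), locked(d_dock_lab), open(d_dock_store)}
  through step 3 (move(hall,store)): drop {at(store)}, keep {locked(d_dock_lab), open(d_dock_store)}, require {at(hall), open(d_hall_store)}
    → {at(hall), locked(d_dock_lab), open(d_dock_store), open(d_hall_store)}
  through step 2 (move(lab,hall)): drop {at(hall)}, keep {locked(d_dock_lab), open(d_dock_store), open(d_hall_store)}, require {at(lab), open(d_lab_hall)}
    → {at(lab), locked(d_dock_lab), open(d_dock_store), open(d_hall_store), open(d_lab_hall)}
  through step 1 (move(hall,lab)): drop {at(lab)}, keep {locked(d_dock_lab), open(d_dock_store), open(d_hall_store), open(d_lab_hall)}, require {at(hall), open(d_lab_hall)}
    → {at(hall), locked(d_dock_lab), open(d_dock_store), open(d_hall_store), open(d_lab_hall)}

== RESULT ==
["at(hall)", "locked(d_dock_lab)", "open(d_dock_store)", "open(d_hall_store)", "open(d_lab_hall)"]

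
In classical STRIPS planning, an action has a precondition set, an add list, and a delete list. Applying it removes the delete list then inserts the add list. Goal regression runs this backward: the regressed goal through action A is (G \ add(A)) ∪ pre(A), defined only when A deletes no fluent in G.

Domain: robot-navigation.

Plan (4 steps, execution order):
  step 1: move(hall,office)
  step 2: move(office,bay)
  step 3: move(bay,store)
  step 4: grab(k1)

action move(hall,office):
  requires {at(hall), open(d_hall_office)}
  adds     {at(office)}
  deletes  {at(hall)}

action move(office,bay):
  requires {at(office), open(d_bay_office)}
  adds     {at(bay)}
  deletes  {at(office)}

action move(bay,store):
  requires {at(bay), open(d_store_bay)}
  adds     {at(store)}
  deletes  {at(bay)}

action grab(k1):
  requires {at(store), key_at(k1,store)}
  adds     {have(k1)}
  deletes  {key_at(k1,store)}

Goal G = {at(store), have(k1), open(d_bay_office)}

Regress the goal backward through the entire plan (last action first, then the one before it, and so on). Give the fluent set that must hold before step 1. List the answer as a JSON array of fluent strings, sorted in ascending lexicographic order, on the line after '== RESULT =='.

Work backward from the goal:
  through step 4 (grab(k1)): drop {have(k1)}, keep {at(store), open(d_bay_office)}, require {at(store), key_at(k1,store)}
    → {at(store), key_at(k1,store), open(d_bay_office)}
  through step 3 (move(bay,store)): drop {at(store)}, keep {key_at(k1,store), open(d_bay_office)}, require {at(bay), open(d_store_bay)}
    → {at(bay), key_at(k1,store), open(d_bay_office), open(d_store_bay)}
  through step 2 (move(office,bay)): drop {at(bay)}, keep {key_at(k1,store), open(d_bay_office), open(d_store_bay)}, require {at(office), open(d_bay_office)}
    → {at(office), key_at(k1,store), open(d_bay_office), open(d_store_bay)}
  through step 1 (move(hall,office)): drop {at(office)}, keep {key_at(k1,store), open(d_bay_office), open(d_store_bay)}, require {at(hall), open(d_hall_office)}
    → {at(hall), key_at(k1,store), open(d_bay_office), open(d_hall_office), open(d_store_bay)}

== RESULT ==
["at(hall)", "key_at(k1,store)", "open(d_bay_office)", "open(d_hall_office)", "open(d_store_bay)"]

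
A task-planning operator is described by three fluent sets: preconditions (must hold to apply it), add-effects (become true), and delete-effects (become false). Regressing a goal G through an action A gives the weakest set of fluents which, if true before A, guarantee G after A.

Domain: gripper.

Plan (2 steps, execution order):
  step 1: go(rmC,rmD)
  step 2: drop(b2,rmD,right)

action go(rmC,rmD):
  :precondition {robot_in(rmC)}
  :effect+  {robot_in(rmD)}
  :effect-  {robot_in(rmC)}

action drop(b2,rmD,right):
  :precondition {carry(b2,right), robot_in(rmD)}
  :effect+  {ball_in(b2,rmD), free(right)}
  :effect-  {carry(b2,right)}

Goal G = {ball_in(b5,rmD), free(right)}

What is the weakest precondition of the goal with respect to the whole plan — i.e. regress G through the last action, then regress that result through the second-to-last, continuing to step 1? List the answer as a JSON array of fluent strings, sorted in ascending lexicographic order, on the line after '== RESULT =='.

Regress step by step:
  through step 2 (drop(b2,rmD,right)): drop {free(right)}, keep {ball_in(b5,rmD)}, require {carry(b2,right), robot_in(rmD)}
    → {ball_in(b5,rmD), carry(b2,right), robot_in(rmD)}
  through step 1 (go(rmC,rmD)): drop {robot_in(rmD)}, keep {ball_in(b5,rmD), carry(b2,right)}, require {robot_in(rmC)}
    → {ball_in(b5,rmD), carry(b2,right), robot_in(rmC)}

== RESULT ==
["ball_in(b5,rmD)", "carry(b2,right)", "robot_in(rmC)"]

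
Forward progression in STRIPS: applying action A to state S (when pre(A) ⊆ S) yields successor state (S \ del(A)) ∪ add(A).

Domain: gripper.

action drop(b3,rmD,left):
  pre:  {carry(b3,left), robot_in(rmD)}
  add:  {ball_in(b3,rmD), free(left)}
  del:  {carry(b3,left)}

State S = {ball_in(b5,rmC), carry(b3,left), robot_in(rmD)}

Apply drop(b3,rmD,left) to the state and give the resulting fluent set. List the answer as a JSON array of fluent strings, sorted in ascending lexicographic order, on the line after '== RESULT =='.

Progress:
  pre ⊆ S: {carry(b3,left), robot_in(rmD)} ⊆ S  — applicable
  S \ del = {ball_in(b5,rmC), robot_in(rmD)}
  ∪ add   = {ball_in(b3,rmD), ball_in(b5,rmC), free(left), robot_in(rmD)}

== RESULT ==
["ball_in(b3,rmD)", "ball_in(b5,rmC)", "free(left)", "robot_in(rmD)"]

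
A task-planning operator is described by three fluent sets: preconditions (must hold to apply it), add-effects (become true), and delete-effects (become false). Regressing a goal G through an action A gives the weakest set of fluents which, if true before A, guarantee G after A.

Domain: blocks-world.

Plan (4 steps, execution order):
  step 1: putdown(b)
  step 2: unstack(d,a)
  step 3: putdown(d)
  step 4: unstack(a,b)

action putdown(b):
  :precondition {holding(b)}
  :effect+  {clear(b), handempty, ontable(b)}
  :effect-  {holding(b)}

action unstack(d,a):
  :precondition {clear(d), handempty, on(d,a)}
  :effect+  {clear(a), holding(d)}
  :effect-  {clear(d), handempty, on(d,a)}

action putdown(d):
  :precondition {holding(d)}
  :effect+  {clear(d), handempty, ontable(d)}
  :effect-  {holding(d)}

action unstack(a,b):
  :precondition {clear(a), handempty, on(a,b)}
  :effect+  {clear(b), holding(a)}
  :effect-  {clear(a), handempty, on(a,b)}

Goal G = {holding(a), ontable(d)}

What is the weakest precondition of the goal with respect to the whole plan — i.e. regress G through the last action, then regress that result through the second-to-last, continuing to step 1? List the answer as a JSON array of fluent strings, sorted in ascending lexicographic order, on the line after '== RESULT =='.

Regress step by step:
  through step 4 (unstack(a,b)): drop {holding(a)}, keep {ontable(d)}, require {clear(a), handempty, on(a,b)}
    → {clear(a), handempty, on(a,b), ontable(d)}
  through step 3 (putdown(d)): drop {handempty, ontable(d)}, keep {clear(a), on(a,b)}, require {holding(d)}
    → {clear(a), holding(d), on(a,b)}
  through step 2 (unstack(d,a)): drop {clear(a), holding(d)}, keep {on(a,b)}, require {clear(d), handempty, on(d,a)}
    → {clear(d), handempty, on(a,b), on(d,a)}
  through step 1 (putdown(b)): drop {handempty}, keep {clear(d), on(a,b), on(d,a)}, require {holding(b)}
    → {clear(d), holding(b), on(a,b), on(d,a)}

== RESULT ==
["clear(d)", "holding(b)", "on(a,b)", "on(d,a)"]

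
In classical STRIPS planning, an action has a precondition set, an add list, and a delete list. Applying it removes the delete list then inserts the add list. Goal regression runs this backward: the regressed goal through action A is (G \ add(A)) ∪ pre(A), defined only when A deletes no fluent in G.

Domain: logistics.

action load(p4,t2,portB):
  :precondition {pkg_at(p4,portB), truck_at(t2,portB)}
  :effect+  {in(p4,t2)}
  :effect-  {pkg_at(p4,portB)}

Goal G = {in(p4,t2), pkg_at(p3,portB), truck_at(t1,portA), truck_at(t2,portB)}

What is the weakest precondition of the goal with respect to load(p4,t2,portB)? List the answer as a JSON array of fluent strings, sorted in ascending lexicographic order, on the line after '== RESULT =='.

Regress:
  G ∩ del = {}  (empty — regression defined)
  G \ add = {in(p4,t2), pkg_at(p3,portB), truck_at(t1,portA), truck_at(t2,portB)} \ {in(p4,t2)} = {pkg_at(p3,portB), truck_at(t1,portA), truck_at(t2,portB)}
  ∪ pre   = {pkg_at(p3,portB), truck_at(t1,portA), truck_at(t2,portB)} ∪ {pkg_at(p4,portB), truck_at(t2,portB)}
          = {pkg_at(p3,portB), pkg_at(p4,portB), truck_at(t1,portA), truck_at(t2,portB)}

== RESULT ==
["pkg_at(p3,portB)", "pkg_at(p4,portB)", "truck_at(t1,portA)", "truck_at(t2,portB)"]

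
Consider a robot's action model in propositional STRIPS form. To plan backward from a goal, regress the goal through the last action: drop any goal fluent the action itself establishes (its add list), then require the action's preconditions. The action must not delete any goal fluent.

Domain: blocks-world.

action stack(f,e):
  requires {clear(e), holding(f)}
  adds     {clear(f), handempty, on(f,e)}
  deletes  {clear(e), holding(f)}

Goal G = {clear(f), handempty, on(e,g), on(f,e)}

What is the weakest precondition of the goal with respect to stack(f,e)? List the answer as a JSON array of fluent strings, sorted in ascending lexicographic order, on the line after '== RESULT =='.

Compute (G \ add) ∪ pre:
  G ∩ del = {}  (empty — regression defined)
  G \ add = {clear(f), handempty, on(e,g), on(f,e)} \ {clear(f), handempty, on(f,e)} = {on(e,g)}
  ∪ pre   = {on(e,g)} ∪ {clear(e), holding(f)}
          = {clear(e), holding(f), on(e,g)}

== RESULT ==
["clear(e)", "holding(f)", "on(e,g)"]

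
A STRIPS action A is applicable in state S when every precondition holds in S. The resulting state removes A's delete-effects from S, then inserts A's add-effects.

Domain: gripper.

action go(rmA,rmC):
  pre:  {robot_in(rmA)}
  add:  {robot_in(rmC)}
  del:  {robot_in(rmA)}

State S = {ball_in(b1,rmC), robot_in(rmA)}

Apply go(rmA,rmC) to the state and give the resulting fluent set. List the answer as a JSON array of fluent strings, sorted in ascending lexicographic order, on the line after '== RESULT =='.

Progress:
  pre ⊆ S: {robot_in(rmA)} ⊆ S  — applicable
  S \ del = {ball_in(b1,rmC)}
  ∪ add   = {ball_in(b1,rmC), robot_in(rmC)}

== RESULT ==
["ball_in(b1,rmC)", "robot_in(rmC)"]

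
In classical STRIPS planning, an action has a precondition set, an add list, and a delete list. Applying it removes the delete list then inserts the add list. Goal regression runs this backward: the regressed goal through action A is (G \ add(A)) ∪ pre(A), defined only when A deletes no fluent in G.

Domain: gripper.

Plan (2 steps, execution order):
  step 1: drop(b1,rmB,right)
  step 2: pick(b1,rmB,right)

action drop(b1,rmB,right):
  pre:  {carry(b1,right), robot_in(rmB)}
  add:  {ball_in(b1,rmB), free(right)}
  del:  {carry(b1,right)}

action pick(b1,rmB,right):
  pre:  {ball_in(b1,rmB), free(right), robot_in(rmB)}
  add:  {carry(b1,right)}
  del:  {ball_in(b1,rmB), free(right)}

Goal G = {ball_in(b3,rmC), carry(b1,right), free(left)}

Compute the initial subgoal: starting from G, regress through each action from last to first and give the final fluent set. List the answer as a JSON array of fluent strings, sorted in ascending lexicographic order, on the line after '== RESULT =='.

Regress step by step:
  through step 2 (pick(b1,rmB,right)): drop {carry(b1,right)}, keep {ball_in(b3,rmC), free(left)}, require {ball_in(b1,rmB), free(right), robot_in(rmB)}
    → {ball_in(b1,rmB), ball_in(b3,rmC), free(left), free(right), robot_in(rmB)}
  through step 1 (drop(b1,rmB,right)): drop {ball_in(b1,rmB), free(right)}, keep {ball_in(b3,rmC), free(left), robot_in(rmB)}, require {carry(b1,right), robot_in(rmB)}
    → {ball_in(b3,rmC), carry(b1,right), free(left), robot_in(rmB)}

== RESULT ==
["ball_in(b3,rmC)", "carry(b1,right)", "free(left)", "robot_in(rmB)"]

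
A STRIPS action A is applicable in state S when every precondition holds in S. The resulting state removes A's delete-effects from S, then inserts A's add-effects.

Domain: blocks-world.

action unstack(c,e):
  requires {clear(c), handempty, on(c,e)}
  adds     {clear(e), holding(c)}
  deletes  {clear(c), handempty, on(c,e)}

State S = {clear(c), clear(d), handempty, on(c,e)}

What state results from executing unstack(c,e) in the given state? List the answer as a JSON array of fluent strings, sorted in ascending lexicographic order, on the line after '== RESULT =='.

Progress:
  pre ⊆ S: {clear(c), handempty, on(c,e)} ⊆ S  — applicable
  S \ del = {clear(d)}
  ∪ add   = {clear(d), clear(e), holding(c)}

== RESULT ==
["clear(d)", "clear(e)", "holding(c)"]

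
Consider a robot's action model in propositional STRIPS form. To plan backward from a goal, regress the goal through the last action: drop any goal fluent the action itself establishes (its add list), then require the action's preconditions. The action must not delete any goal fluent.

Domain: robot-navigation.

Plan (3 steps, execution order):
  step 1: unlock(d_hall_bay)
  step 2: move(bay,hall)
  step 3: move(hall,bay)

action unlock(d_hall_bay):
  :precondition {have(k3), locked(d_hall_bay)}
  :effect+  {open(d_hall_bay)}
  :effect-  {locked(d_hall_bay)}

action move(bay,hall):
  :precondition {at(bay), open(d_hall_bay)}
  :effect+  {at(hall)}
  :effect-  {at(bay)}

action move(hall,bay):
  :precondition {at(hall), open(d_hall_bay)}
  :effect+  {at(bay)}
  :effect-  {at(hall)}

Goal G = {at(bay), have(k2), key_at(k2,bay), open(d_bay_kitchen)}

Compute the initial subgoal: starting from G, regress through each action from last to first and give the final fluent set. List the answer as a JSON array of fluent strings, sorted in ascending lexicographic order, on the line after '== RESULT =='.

Work backward from the goal:
  through step 3 (move(hall,bay)): drop {at(bay)}, keep {have(k2), key_at(k2,bay), open(d_bay_kitchen)}, require {at(hall), open(d_hall_bay)}
    → {at(hall), have(k2), key_at(k2,bay), open(d_bay_kitchen), open(d_hall_bay)}
  through step 2 (move(bay,hall)): drop {at(hall)}, keep {have(k2), key_at(k2,bay), open(d_bay_kitchen), open(d_hall_bay)}, require {at(bay), open(d_hall_bay)}
    → {at(bay), have(k2), key_at(k2,bay), open(d_bay_kitchen), open(d_hall_bay)}
  through step 1 (unlock(d_hall_bay)): drop {open(d_hall_bay)}, keep {at(bay), have(k2), key_at(k2,bay), open(d_bay_kitchen)}, require {have(k3), locked(d_hall_bay)}
    → {at(bay), have(k2), have(k3), key_at(k2,bay), locked(d_hall_bay), open(d_bay_kitchen)}

== RESULT ==
["at(bay)", "have(k2)", "have(k3)", "key_at(k2,bay)", "locked(d_hall_bay)", "open(d_bay_kitchen)"]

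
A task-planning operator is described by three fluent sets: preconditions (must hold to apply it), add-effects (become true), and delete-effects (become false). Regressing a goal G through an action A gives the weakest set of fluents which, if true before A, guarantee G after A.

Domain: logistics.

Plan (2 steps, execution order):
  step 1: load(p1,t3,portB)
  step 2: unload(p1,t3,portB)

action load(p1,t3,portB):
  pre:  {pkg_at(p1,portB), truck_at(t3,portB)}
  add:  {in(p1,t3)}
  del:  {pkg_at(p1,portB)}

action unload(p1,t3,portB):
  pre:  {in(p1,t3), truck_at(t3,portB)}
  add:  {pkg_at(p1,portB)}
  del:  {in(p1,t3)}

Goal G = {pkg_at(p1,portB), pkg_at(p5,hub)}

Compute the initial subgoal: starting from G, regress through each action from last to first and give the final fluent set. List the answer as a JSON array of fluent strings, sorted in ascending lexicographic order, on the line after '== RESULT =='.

Regress step by step:
  through step 2 (unload(p1,t3,portB)): drop {pkg_at(p1,portB)}, keep {pkg_at(p5,hub)}, require {in(p1,t3), truck_at(t3,portB)}
    → {in(p1,t3), pkg_at(p5,hub), truck_at(t3,portB)}
  through step 1 (load(p1,t3,portB)): drop {in(p1,t3)}, keep {pkg_at(p5,hub), truck_at(t3,portB)}, require {pkg_at(p1,portB), truck_at(t3,portB)}
    → {pkg_at(p1,portB), pkg_at(p5,hub), truck_at(t3,portB)}

== RESULT ==
["pkg_at(p1,portB)", "pkg_at(p5,hub)", "truck_at(t3,portB)"]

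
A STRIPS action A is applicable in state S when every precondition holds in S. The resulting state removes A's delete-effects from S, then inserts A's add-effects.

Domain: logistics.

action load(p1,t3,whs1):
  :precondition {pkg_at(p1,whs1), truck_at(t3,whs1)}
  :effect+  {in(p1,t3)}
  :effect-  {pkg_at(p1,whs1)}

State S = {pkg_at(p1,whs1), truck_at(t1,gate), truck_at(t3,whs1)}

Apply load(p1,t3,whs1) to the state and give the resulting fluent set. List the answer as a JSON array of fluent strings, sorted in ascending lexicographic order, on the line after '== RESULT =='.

Progress:
  pre ⊆ S: {pkg_at(p1,whs1), truck_at(t3,whs1)} ⊆ S  — applicable
  S \ del = {truck_at(t1,gate), truck_at(t3,whs1)}
  ∪ add   = {in(p1,t3), truck_at(t1,gate), truck_at(t3,whs1)}

== RESULT ==
["in(p1,t3)", "truck_at(t1,gate)", "truck_at(t3,whs1)"]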